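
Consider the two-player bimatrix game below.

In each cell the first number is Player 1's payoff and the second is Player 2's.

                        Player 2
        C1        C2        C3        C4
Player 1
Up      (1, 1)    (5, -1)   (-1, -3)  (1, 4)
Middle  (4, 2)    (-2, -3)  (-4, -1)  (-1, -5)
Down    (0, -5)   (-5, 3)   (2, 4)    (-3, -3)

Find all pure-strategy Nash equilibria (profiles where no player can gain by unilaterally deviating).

Pure-strategy Nash equilibria: (Up, C4), (Middle, C1), (Down, C3)

Player 1 against C1: payoffs 1, 4, 0 → best response Middle.
Player 1 against C2: payoffs 5, -2, -5 → best response Up.
Player 1 against C3: payoffs -1, -4, 2 → best response Down.
Player 1 against C4: payoffs 1, -1, -3 → best response Up.
Player 2 against Up: payoffs 1, -1, -3, 4 → best response C4.
Player 2 against Middle: payoffs 2, -3, -1, -5 → best response C1.
Player 2 against Down: payoffs -5, 3, 4, -3 → best response C3.
Mutual best responses: (Up, C4); (Middle, C1); (Down, C3).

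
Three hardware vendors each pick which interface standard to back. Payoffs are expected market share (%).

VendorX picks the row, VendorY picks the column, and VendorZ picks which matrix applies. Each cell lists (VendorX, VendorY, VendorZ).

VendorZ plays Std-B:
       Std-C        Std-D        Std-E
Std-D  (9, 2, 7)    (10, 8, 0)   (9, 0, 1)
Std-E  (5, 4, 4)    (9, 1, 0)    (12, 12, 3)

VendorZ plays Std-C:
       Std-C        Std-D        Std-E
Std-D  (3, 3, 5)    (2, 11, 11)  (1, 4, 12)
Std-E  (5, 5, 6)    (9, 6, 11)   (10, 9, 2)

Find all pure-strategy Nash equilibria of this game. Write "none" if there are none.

Pure NE: (Std-E, Std-E, Std-B)

For each player, find the best response to each opponent profile; mutual best responses are the pure NE.
VendorX against (Std-C, Std-B): payoffs 9, 5 → best response Std-D.
VendorX against (Std-C, Std-C): payoffs 3, 5 → best response Std-E.
VendorX against (Std-D, Std-B): payoffs 10, 9 → best response Std-D.
VendorX against (Std-D, Std-C): payoffs 2, 9 → best response Std-E.
VendorX against (Std-E, Std-B): payoffs 9, 12 → best response Std-E.
VendorX against (Std-E, Std-C): payoffs 1, 10 → best response Std-E.
VendorY against (Std-D, Std-B): payoffs 2, 8, 0 → best response Std-D.
VendorY against (Std-D, Std-C): payoffs 3, 11, 4 → best response Std-D.
VendorY against (Std-E, Std-B): payoffs 4, 1, 12 → best response Std-E.
VendorY against (Std-E, Std-C): payoffs 5, 6, 9 → best response Std-E.
VendorZ against (Std-D, Std-C): payoffs 7, 5 → best response Std-B.
VendorZ against (Std-D, Std-D): payoffs 0, 11 → best response Std-C.
VendorZ against (Std-D, Std-E): payoffs 1, 12 → best response Std-C.
VendorZ against (Std-E, Std-C): payoffs 4, 6 → best response Std-C.
VendorZ against (Std-E, Std-D): payoffs 0, 11 → best response Std-C.
VendorZ against (Std-E, Std-E): payoffs 3, 2 → best response Std-B.
Mutual best responses: (Std-E, Std-E, Std-B).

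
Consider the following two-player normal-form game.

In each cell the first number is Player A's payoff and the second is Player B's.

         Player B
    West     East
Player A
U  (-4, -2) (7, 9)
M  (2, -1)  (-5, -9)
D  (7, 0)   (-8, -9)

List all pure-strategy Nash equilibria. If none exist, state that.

Player A against West: payoffs -4, 2, 7 → best response D.
Player A against East: payoffs 7, -5, -8 → best response U.
Player B against U: payoffs -2, 9 → best response East.
Player B against M: payoffs -1, -9 → best response West.
Player B against D: payoffs 0, -9 → best response West.
Mutual best responses: (U, East); (D, West).

The pure Nash equilibria are (U, East), (D, West).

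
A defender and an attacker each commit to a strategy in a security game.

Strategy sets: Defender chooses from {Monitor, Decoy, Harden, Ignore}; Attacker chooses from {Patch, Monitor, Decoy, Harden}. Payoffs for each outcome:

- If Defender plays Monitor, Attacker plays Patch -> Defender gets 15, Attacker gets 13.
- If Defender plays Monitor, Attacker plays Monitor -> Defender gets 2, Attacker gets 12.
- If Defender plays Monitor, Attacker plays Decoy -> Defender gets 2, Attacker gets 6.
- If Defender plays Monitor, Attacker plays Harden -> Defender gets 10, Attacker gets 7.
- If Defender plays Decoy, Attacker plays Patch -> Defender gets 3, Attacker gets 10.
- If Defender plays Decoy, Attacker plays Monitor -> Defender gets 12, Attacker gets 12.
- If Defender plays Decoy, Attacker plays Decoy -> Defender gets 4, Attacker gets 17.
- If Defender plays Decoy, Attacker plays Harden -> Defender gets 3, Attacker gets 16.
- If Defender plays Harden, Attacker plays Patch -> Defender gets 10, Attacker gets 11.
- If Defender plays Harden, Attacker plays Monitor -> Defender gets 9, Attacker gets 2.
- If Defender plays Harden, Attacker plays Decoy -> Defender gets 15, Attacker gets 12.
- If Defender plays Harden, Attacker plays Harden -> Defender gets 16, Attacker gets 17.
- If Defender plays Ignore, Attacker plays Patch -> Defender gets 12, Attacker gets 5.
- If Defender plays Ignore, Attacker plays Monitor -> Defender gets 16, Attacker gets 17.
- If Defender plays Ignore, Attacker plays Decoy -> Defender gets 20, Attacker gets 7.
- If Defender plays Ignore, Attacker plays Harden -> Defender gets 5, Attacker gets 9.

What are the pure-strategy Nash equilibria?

(Monitor, Patch): Defender gets 15, best alternative 12; Attacker gets 13, best alternative 12. No profitable deviation — NE.
(Monitor, Monitor): Defender can switch to Decoy (2 → 12). Not NE.
(Monitor, Decoy): Defender can switch to Decoy (2 → 4). Not NE.
(Monitor, Harden): Defender can switch to Harden (10 → 16). Not NE.
(Decoy, Patch): Defender can switch to Monitor (3 → 15). Not NE.
(Decoy, Monitor): Defender can switch to Ignore (12 → 16). Not NE.
(Decoy, Decoy): Defender can switch to Harden (4 → 15). Not NE.
(Decoy, Harden): Defender can switch to Monitor (3 → 10). Not NE.
(Harden, Patch): Defender can switch to Monitor (10 → 15). Not NE.
(Harden, Monitor): Defender can switch to Decoy (9 → 12). Not NE.
(Harden, Decoy): Defender can switch to Ignore (15 → 20). Not NE.
(Harden, Harden): Defender gets 16, best alternative 10; Attacker gets 17, best alternative 12. No profitable deviation — NE.
(Ignore, Monitor): Defender gets 16, best alternative 12; Attacker gets 17, best alternative 9. No profitable deviation — NE.
(The remaining 3 profiles each have a profitable deviation by the same check.)

The pure Nash equilibria are (Monitor, Patch); (Harden, Harden); (Ignore, Monitor).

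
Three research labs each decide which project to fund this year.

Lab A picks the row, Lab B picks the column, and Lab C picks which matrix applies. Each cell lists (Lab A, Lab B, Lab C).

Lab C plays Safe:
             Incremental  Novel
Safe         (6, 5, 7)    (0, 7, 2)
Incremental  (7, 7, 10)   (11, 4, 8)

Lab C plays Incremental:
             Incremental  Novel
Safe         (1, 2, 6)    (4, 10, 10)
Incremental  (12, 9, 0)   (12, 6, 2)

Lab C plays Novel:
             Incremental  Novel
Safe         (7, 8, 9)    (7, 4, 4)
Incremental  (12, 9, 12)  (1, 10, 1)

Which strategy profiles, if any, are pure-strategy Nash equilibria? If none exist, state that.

For each strategy profile, look for a profitable unilateral deviation.
(Safe, Incremental, Safe): Lab A can switch to Incremental (6 → 7). Not NE.
(Safe, Incremental, Incremental): Lab A can switch to Incremental (1 → 12). Not NE.
(Safe, Incremental, Novel): Lab A can switch to Incremental (7 → 12). Not NE.
(Safe, Novel, Safe): Lab A can switch to Incremental (0 → 11). Not NE.
(Safe, Novel, Incremental): Lab A can switch to Incremental (4 → 12). Not NE.
(Safe, Novel, Novel): Lab B can switch to Incremental (4 → 8). Not NE.
(Incremental, Incremental, Safe): Lab C can switch to Novel (10 → 12). Not NE.
(Incremental, Incremental, Incremental): Lab C can switch to Safe (0 → 10). Not NE.
(Incremental, Incremental, Novel): Lab B can switch to Novel (9 → 10). Not NE.
(Incremental, Novel, Safe): Lab B can switch to Incremental (4 → 7). Not NE.
(The remaining 2 profiles each have a profitable deviation by the same check.)

There is no pure-strategy Nash equilibrium.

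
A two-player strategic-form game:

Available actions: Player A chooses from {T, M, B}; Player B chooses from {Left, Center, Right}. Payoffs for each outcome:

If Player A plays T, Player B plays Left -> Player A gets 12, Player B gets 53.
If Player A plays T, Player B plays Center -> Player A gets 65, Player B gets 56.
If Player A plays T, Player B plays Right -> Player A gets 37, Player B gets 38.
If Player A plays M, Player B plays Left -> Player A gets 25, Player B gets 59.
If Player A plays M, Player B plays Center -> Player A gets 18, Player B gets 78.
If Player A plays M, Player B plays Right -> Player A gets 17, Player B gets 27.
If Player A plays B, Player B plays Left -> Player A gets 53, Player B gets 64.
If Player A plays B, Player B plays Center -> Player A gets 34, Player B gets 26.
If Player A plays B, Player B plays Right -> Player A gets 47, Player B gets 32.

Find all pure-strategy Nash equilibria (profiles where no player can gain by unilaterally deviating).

Check each profile: it is a Nash equilibrium iff no player can strictly gain by switching unilaterally.
(T, Left): Player A can switch to M (12 → 25). Not NE.
(T, Center): Player A gets 65, best alternative 34; Player B gets 56, best alternative 53. No profitable deviation — NE.
(T, Right): Player A can switch to B (37 → 47). Not NE.
(M, Left): Player A can switch to B (25 → 53). Not NE.
(M, Center): Player A can switch to T (18 → 65). Not NE.
(M, Right): Player A can switch to T (17 → 37). Not NE.
(B, Left): Player A gets 53, best alternative 25; Player B gets 64, best alternative 32. No profitable deviation — NE.
(B, Center): Player A can switch to T (34 → 65). Not NE.
(B, Right): Player B can switch to Left (32 → 64). Not NE.

Pure-strategy Nash equilibria: (T, Center), (B, Left)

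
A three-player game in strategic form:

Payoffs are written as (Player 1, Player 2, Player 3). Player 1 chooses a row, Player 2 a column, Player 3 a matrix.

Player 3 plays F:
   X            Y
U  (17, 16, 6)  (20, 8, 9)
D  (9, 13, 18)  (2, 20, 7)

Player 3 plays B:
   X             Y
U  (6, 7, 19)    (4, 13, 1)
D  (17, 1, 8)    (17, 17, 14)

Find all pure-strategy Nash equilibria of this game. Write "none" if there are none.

(D, Y, B)

Player 1 against (X, F): payoffs 17, 9 → best response U.
Player 1 against (X, B): payoffs 6, 17 → best response D.
Player 1 against (Y, F): payoffs 20, 2 → best response U.
Player 1 against (Y, B): payoffs 4, 17 → best response D.
Player 2 against (U, F): payoffs 16, 8 → best response X.
Player 2 against (U, B): payoffs 7, 13 → best response Y.
Player 2 against (D, F): payoffs 13, 20 → best response Y.
Player 2 against (D, B): payoffs 1, 17 → best response Y.
Player 3 against (U, X): payoffs 6, 19 → best response B.
Player 3 against (U, Y): payoffs 9, 1 → best response F.
Player 3 against (D, X): payoffs 18, 8 → best response F.
Player 3 against (D, Y): payoffs 7, 14 → best response B.
Mutual best responses: (D, Y, B).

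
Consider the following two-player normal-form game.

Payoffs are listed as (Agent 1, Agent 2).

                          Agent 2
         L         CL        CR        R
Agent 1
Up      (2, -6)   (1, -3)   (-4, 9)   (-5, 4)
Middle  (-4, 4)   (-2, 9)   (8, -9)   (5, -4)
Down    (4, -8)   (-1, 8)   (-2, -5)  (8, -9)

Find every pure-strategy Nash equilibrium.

(Up, L): Agent 1 can switch to Down (2 → 4). Not NE.
(Up, CL): Agent 2 can switch to CR (-3 → 9). Not NE.
(Up, CR): Agent 1 can switch to Middle (-4 → 8). Not NE.
(Up, R): Agent 1 can switch to Middle (-5 → 5). Not NE.
(Middle, L): Agent 1 can switch to Up (-4 → 2). Not NE.
(Middle, CL): Agent 1 can switch to Up (-2 → 1). Not NE.
(Middle, CR): Agent 2 can switch to L (-9 → 4). Not NE.
(Middle, R): Agent 1 can switch to Down (5 → 8). Not NE.
(The remaining 4 profiles each have a profitable deviation by the same check.)

none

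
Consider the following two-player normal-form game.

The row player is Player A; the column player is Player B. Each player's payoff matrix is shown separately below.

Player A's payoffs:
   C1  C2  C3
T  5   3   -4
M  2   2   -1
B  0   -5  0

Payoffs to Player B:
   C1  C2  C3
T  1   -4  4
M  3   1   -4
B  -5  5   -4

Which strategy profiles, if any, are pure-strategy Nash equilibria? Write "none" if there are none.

Player A against C1: payoffs 5, 2, 0 → best response T.
Player A against C2: payoffs 3, 2, -5 → best response T.
Player A against C3: payoffs -4, -1, 0 → best response B.
Player B against T: payoffs 1, -4, 4 → best response C3.
Player B against M: payoffs 3, 1, -4 → best response C1.
Player B against B: payoffs -5, 5, -4 → best response C2.
No profile is a mutual best response for all players.

none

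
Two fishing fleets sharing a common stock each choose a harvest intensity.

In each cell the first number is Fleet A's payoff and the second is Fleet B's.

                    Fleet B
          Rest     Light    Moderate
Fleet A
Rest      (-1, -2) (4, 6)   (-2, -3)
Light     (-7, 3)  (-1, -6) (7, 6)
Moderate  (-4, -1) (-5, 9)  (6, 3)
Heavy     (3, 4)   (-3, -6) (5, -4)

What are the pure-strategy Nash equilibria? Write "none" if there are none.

Pure-strategy Nash equilibria: (Rest, Light), (Light, Moderate), (Heavy, Rest)

Mark each player's best response to every combination of opponents' strategies; a profile where every player is best-responding is a pure Nash equilibrium.
Fleet A against Rest: payoffs -1, -7, -4, 3 → best response Heavy.
Fleet A against Light: payoffs 4, -1, -5, -3 → best response Rest.
Fleet A against Moderate: payoffs -2, 7, 6, 5 → best response Light.
Fleet B against Rest: payoffs -2, 6, -3 → best response Light.
Fleet B against Light: payoffs 3, -6, 6 → best response Moderate.
Fleet B against Moderate: payoffs -1, 9, 3 → best response Light.
Fleet B against Heavy: payoffs 4, -6, -4 → best response Rest.
Mutual best responses: (Rest, Light); (Light, Moderate); (Heavy, Rest).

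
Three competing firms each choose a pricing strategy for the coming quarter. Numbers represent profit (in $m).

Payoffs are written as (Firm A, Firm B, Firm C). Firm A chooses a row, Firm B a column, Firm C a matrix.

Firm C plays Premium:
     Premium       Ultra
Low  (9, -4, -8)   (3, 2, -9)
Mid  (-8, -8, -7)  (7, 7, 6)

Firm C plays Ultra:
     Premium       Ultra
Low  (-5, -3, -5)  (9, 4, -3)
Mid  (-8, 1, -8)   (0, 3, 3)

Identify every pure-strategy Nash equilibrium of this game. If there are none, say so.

Pure-strategy Nash equilibria: (Low, Ultra, Ultra), (Mid, Ultra, Premium)

(Low, Premium, Premium): Firm B can switch to Ultra (-4 → 2). Not NE.
(Low, Premium, Ultra): Firm B can switch to Ultra (-3 → 4). Not NE.
(Low, Ultra, Premium): Firm A can switch to Mid (3 → 7). Not NE.
(Low, Ultra, Ultra): Firm A gets 9, best alternative 0; Firm B gets 4, best alternative -3; Firm C gets -3, best alternative -9. No profitable deviation — NE.
(Mid, Premium, Premium): Firm A can switch to Low (-8 → 9). Not NE.
(Mid, Premium, Ultra): Firm A can switch to Low (-8 → -5). Not NE.
(Mid, Ultra, Premium): Firm A gets 7, best alternative 3; Firm B gets 7, best alternative -8; Firm C gets 6, best alternative 3. No profitable deviation — NE.
(Mid, Ultra, Ultra): Firm A can switch to Low (0 → 9). Not NE.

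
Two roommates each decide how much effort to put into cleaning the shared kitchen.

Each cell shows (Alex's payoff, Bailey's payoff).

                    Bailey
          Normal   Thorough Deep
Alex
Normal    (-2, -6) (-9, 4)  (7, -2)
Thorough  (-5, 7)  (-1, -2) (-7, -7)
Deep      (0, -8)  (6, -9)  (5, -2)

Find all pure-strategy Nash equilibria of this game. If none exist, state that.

No pure-strategy Nash equilibrium.

For each strategy profile, look for a profitable unilateral deviation.
(Normal, Normal): Alex can switch to Deep (-2 → 0). Not NE.
(Normal, Thorough): Alex can switch to Thorough (-9 → -1). Not NE.
(Normal, Deep): Bailey can switch to Thorough (-2 → 4). Not NE.
(Thorough, Normal): Alex can switch to Normal (-5 → -2). Not NE.
(Thorough, Thorough): Alex can switch to Deep (-1 → 6). Not NE.
(Thorough, Deep): Alex can switch to Normal (-7 → 7). Not NE.
(Deep, Normal): Bailey can switch to Deep (-8 → -2). Not NE.
(Deep, Thorough): Bailey can switch to Normal (-9 → -8). Not NE.
(The remaining 1 profile has a profitable deviation by the same check.)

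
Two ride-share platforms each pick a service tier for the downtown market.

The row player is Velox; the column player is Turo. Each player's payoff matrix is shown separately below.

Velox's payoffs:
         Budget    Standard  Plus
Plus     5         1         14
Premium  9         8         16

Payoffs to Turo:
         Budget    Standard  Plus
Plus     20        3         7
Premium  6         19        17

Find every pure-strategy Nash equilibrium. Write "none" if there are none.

For each strategy profile, look for a profitable unilateral deviation.
(Plus, Budget): Velox can switch to Premium (5 → 9). Not NE.
(Plus, Standard): Velox can switch to Premium (1 → 8). Not NE.
(Plus, Plus): Velox can switch to Premium (14 → 16). Not NE.
(Premium, Budget): Turo can switch to Standard (6 → 19). Not NE.
(Premium, Standard): Velox gets 8, best alternative 1; Turo gets 19, best alternative 17. No profitable deviation — NE.
(Premium, Plus): Turo can switch to Standard (17 → 19). Not NE.

(Premium, Standard)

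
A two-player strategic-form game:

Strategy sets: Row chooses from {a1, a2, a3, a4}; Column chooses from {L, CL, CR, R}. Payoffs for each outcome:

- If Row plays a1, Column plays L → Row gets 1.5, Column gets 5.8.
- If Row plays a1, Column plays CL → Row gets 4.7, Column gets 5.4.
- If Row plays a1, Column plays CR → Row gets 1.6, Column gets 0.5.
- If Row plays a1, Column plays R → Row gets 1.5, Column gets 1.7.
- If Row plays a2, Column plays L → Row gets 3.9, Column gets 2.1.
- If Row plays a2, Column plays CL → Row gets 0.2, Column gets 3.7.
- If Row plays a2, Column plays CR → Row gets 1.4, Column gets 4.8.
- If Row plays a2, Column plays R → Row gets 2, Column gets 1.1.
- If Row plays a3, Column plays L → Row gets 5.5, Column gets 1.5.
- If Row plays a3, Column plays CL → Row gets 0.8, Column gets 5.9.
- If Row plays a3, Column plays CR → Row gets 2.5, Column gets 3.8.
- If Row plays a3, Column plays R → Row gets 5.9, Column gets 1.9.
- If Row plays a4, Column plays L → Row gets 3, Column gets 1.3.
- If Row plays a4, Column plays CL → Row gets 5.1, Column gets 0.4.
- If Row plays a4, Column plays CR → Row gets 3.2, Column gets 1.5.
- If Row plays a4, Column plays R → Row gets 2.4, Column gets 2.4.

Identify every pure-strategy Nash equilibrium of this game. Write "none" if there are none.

This game has no pure Nash equilibrium.

(a1, L): Row can switch to a2 (1.5 → 3.9). Not NE.
(a1, CL): Row can switch to a4 (4.7 → 5.1). Not NE.
(a1, CR): Row can switch to a3 (1.6 → 2.5). Not NE.
(a1, R): Row can switch to a2 (1.5 → 2). Not NE.
(a2, L): Row can switch to a3 (3.9 → 5.5). Not NE.
(a2, CL): Row can switch to a1 (0.2 → 4.7). Not NE.
(The remaining 10 profiles each have a profitable deviation by the same check.)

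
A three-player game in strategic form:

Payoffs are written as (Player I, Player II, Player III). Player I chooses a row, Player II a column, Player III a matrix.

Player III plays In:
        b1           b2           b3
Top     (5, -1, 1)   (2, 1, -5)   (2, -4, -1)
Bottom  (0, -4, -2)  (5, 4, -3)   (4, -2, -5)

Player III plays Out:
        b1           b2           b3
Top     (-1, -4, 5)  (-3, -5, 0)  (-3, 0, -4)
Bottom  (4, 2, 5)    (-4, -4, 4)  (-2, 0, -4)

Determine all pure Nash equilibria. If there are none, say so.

(Bottom, b1, Out)

Check each profile: it is a Nash equilibrium iff no player can strictly gain by switching unilaterally.
(Top, b1, In): Player II can switch to b2 (-1 → 1). Not NE.
(Top, b1, Out): Player I can switch to Bottom (-1 → 4). Not NE.
(Top, b2, In): Player I can switch to Bottom (2 → 5). Not NE.
(Top, b2, Out): Player II can switch to b1 (-5 → -4). Not NE.
(Top, b3, In): Player I can switch to Bottom (2 → 4). Not NE.
(Top, b3, Out): Player I can switch to Bottom (-3 → -2). Not NE.
(Bottom, b1, In): Player I can switch to Top (0 → 5). Not NE.
(Bottom, b1, Out): Player I gets 4, best alternative -1; Player II gets 2, best alternative 0; Player III gets 5, best alternative -2. No profitable deviation — NE.
(Bottom, b2, In): Player III can switch to Out (-3 → 4). Not NE.
(Bottom, b2, Out): Player I can switch to Top (-4 → -3). Not NE.
(Bottom, b3, In): Player II can switch to b2 (-2 → 4). Not NE.
(The remaining 1 profile has a profitable deviation by the same check.)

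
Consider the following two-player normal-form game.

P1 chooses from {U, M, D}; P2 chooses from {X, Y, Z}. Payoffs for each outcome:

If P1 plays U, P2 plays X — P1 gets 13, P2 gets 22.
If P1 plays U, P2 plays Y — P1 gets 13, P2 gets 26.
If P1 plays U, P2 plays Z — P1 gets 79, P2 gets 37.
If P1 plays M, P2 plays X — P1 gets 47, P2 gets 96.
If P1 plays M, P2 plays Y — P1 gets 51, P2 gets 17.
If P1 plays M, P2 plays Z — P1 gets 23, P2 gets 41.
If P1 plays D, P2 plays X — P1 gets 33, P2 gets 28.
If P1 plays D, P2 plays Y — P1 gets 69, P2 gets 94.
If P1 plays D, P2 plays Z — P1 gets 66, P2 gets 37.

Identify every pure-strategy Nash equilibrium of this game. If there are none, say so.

Pure-strategy Nash equilibria: (U, Z); (M, X); (D, Y)

Mark each player's best response to every combination of opponents' strategies; a profile where every player is best-responding is a pure Nash equilibrium.
P1 against X: payoffs 13, 47, 33 → best response M.
P1 against Y: payoffs 13, 51, 69 → best response D.
P1 against Z: payoffs 79, 23, 66 → best response U.
P2 against U: payoffs 22, 26, 37 → best response Z.
P2 against M: payoffs 96, 17, 41 → best response X.
P2 against D: payoffs 28, 94, 37 → best response Y.
Mutual best responses: (U, Z); (M, X); (D, Y).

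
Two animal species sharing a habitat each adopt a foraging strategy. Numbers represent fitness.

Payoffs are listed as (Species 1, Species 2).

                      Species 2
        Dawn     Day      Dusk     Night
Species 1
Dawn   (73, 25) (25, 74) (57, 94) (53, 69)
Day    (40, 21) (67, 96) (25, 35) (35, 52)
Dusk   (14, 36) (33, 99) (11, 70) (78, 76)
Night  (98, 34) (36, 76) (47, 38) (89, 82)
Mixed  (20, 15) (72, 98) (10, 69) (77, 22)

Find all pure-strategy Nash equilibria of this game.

(Dawn, Dusk), (Night, Night), (Mixed, Day)

Species 1 against Dawn: payoffs 73, 40, 14, 98, 20 → best response Night.
Species 1 against Day: payoffs 25, 67, 33, 36, 72 → best response Mixed.
Species 1 against Dusk: payoffs 57, 25, 11, 47, 10 → best response Dawn.
Species 1 against Night: payoffs 53, 35, 78, 89, 77 → best response Night.
Species 2 against Dawn: payoffs 25, 74, 94, 69 → best response Dusk.
Species 2 against Day: payoffs 21, 96, 35, 52 → best response Day.
Species 2 against Dusk: payoffs 36, 99, 70, 76 → best response Day.
Species 2 against Night: payoffs 34, 76, 38, 82 → best response Night.
Species 2 against Mixed: payoffs 15, 98, 69, 22 → best response Day.
Mutual best responses: (Dawn, Dusk); (Night, Night); (Mixed, Day).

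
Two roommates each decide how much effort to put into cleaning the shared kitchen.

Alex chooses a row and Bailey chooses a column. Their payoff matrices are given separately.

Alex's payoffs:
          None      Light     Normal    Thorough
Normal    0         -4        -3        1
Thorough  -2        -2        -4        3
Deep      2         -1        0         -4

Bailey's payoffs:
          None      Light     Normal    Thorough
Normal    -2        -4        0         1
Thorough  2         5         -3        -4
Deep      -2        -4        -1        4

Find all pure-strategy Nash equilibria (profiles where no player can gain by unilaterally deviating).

There is no pure-strategy Nash equilibrium.

Mark each player's best response to every combination of opponents' strategies; a profile where every player is best-responding is a pure Nash equilibrium.
Alex against None: payoffs 0, -2, 2 → best response Deep.
Alex against Light: payoffs -4, -2, -1 → best response Deep.
Alex against Normal: payoffs -3, -4, 0 → best response Deep.
Alex against Thorough: payoffs 1, 3, -4 → best response Thorough.
Bailey against Normal: payoffs -2, -4, 0, 1 → best response Thorough.
Bailey against Thorough: payoffs 2, 5, -3, -4 → best response Light.
Bailey against Deep: payoffs -2, -4, -1, 4 → best response Thorough.
No profile is a mutual best response for all players.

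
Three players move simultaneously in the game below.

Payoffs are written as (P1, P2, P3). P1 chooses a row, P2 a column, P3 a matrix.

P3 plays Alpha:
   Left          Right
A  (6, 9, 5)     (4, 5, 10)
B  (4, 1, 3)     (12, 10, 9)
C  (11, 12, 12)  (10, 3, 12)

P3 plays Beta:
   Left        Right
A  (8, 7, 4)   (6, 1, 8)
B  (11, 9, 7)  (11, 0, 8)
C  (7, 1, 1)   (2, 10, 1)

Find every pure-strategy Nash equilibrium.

For each strategy profile, look for a profitable unilateral deviation.
(A, Left, Alpha): P1 can switch to C (6 → 11). Not NE.
(A, Left, Beta): P1 can switch to B (8 → 11). Not NE.
(A, Right, Alpha): P1 can switch to B (4 → 12). Not NE.
(A, Right, Beta): P1 can switch to B (6 → 11). Not NE.
(B, Left, Alpha): P1 can switch to A (4 → 6). Not NE.
(B, Left, Beta): P1 gets 11, best alternative 8; P2 gets 9, best alternative 0; P3 gets 7, best alternative 3. No profitable deviation — NE.
(B, Right, Alpha): P1 gets 12, best alternative 10; P2 gets 10, best alternative 1; P3 gets 9, best alternative 8. No profitable deviation — NE.
(B, Right, Beta): P2 can switch to Left (0 → 9). Not NE.
(C, Left, Alpha): P1 gets 11, best alternative 6; P2 gets 12, best alternative 3; P3 gets 12, best alternative 1. No profitable deviation — NE.
(C, Left, Beta): P1 can switch to A (7 → 8). Not NE.
(C, Right, Alpha): P1 can switch to B (10 → 12). Not NE.
(C, Right, Beta): P1 can switch to A (2 → 6). Not NE.

(B, Left, Beta), (B, Right, Alpha), (C, Left, Alpha)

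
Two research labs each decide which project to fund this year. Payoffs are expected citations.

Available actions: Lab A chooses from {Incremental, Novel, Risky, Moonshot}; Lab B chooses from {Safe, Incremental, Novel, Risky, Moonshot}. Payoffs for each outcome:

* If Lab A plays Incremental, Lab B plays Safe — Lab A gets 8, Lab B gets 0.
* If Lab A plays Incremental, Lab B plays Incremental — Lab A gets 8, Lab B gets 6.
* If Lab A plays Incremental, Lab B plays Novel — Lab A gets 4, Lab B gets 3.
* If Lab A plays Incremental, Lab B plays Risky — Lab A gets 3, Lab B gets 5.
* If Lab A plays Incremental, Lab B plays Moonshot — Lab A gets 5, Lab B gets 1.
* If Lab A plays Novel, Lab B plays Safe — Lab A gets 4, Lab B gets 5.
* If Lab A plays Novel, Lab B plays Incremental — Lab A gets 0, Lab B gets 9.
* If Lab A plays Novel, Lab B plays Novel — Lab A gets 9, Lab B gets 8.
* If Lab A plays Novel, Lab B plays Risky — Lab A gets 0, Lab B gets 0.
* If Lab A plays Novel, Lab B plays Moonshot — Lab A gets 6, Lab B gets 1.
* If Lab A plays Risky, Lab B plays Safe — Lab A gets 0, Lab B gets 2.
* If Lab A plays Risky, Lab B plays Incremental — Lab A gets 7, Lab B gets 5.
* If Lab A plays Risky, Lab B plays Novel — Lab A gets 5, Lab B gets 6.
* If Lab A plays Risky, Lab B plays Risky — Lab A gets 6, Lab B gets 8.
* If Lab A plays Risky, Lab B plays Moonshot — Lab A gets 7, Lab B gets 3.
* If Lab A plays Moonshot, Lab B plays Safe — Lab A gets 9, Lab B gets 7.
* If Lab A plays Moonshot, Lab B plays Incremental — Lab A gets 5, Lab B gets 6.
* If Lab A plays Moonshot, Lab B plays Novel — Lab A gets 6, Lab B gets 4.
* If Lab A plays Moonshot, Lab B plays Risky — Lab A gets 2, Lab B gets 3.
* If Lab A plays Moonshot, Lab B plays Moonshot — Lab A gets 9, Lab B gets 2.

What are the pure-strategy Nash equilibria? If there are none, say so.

(Incremental, Incremental) and (Risky, Risky) and (Moonshot, Safe)

Lab A against Safe: payoffs 8, 4, 0, 9 → best response Moonshot.
Lab A against Incremental: payoffs 8, 0, 7, 5 → best response Incremental.
Lab A against Novel: payoffs 4, 9, 5, 6 → best response Novel.
Lab A against Risky: payoffs 3, 0, 6, 2 → best response Risky.
Lab A against Moonshot: payoffs 5, 6, 7, 9 → best response Moonshot.
Lab B against Incremental: payoffs 0, 6, 3, 5, 1 → best response Incremental.
Lab B against Novel: payoffs 5, 9, 8, 0, 1 → best response Incremental.
Lab B against Risky: payoffs 2, 5, 6, 8, 3 → best response Risky.
Lab B against Moonshot: payoffs 7, 6, 4, 3, 2 → best response Safe.
Mutual best responses: (Incremental, Incremental); (Risky, Risky); (Moonshot, Safe).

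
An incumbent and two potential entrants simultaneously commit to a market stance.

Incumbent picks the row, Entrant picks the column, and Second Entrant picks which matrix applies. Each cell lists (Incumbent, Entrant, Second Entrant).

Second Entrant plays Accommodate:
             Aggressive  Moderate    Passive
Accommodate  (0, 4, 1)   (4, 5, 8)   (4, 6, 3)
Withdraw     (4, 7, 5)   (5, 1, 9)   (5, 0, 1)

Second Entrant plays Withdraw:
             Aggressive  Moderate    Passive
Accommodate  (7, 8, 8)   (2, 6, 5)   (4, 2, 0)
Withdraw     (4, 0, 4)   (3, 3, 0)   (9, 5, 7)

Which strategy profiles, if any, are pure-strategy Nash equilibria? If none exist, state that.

Pure-strategy Nash equilibria: (Accommodate, Aggressive, Withdraw), (Withdraw, Aggressive, Accommodate), (Withdraw, Passive, Withdraw)

(Accommodate, Aggressive, Accommodate): Incumbent can switch to Withdraw (0 → 4). Not NE.
(Accommodate, Aggressive, Withdraw): Incumbent gets 7, best alternative 4; Entrant gets 8, best alternative 6; Second Entrant gets 8, best alternative 1. No profitable deviation — NE.
(Accommodate, Moderate, Accommodate): Incumbent can switch to Withdraw (4 → 5). Not NE.
(Accommodate, Moderate, Withdraw): Incumbent can switch to Withdraw (2 → 3). Not NE.
(Accommodate, Passive, Accommodate): Incumbent can switch to Withdraw (4 → 5). Not NE.
(Accommodate, Passive, Withdraw): Incumbent can switch to Withdraw (4 → 9). Not NE.
(Withdraw, Aggressive, Accommodate): Incumbent gets 4, best alternative 0; Entrant gets 7, best alternative 1; Second Entrant gets 5, best alternative 4. No profitable deviation — NE.
(Withdraw, Aggressive, Withdraw): Incumbent can switch to Accommodate (4 → 7). Not NE.
(Withdraw, Passive, Withdraw): Incumbent gets 9, best alternative 4; Entrant gets 5, best alternative 3; Second Entrant gets 7, best alternative 1. No profitable deviation — NE.
(The remaining 3 profiles each have a profitable deviation by the same check.)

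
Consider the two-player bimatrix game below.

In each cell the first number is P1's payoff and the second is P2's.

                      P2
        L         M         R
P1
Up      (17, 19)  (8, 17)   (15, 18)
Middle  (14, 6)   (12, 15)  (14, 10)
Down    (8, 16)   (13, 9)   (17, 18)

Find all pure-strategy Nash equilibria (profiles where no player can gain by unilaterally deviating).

The pure Nash equilibria are (Up, L) and (Down, R).

For each player, find the best response to each opponent profile; mutual best responses are the pure NE.
P1 against L: payoffs 17, 14, 8 → best response Up.
P1 against M: payoffs 8, 12, 13 → best response Down.
P1 against R: payoffs 15, 14, 17 → best response Down.
P2 against Up: payoffs 19, 17, 18 → best response L.
P2 against Middle: payoffs 6, 15, 10 → best response M.
P2 against Down: payoffs 16, 9, 18 → best response R.
Mutual best responses: (Up, L); (Down, R).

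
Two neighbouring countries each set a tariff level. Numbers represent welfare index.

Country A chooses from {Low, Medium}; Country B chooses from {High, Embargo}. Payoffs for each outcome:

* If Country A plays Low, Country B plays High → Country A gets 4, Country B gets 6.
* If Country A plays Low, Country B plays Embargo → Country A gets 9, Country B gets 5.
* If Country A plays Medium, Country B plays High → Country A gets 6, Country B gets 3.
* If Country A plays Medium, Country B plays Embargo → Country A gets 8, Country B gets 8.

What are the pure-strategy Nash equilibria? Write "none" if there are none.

Country A against High: payoffs 4, 6 → best response Medium.
Country A against Embargo: payoffs 9, 8 → best response Low.
Country B against Low: payoffs 6, 5 → best response High.
Country B against Medium: payoffs 3, 8 → best response Embargo.
No profile is a mutual best response for all players.

No pure-strategy Nash equilibrium.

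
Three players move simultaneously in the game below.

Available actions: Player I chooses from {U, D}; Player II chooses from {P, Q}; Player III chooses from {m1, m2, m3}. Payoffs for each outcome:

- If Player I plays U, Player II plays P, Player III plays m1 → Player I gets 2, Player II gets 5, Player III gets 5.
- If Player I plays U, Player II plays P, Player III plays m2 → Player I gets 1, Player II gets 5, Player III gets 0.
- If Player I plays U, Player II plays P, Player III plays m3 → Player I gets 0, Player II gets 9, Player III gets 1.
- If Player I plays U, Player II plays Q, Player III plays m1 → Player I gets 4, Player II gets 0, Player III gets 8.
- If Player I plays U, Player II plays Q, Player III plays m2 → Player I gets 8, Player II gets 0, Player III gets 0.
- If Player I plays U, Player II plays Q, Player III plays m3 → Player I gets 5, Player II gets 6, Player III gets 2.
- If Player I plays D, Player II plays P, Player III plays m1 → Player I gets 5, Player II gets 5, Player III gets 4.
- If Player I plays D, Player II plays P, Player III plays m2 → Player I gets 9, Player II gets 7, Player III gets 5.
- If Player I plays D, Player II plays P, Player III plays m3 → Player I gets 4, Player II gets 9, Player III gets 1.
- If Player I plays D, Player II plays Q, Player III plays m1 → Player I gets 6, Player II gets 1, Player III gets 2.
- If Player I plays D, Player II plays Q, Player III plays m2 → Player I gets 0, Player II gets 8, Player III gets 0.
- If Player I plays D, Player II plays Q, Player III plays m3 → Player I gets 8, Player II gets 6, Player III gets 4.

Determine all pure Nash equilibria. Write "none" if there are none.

This game has no pure Nash equilibrium.

Mark each player's best response to every combination of opponents' strategies; a profile where every player is best-responding is a pure Nash equilibrium.
Player I against (P, m1): payoffs 2, 5 → best response D.
Player I against (P, m2): payoffs 1, 9 → best response D.
Player I against (P, m3): payoffs 0, 4 → best response D.
Player I against (Q, m1): payoffs 4, 6 → best response D.
Player I against (Q, m2): payoffs 8, 0 → best response U.
Player I against (Q, m3): payoffs 5, 8 → best response D.
Player II against (U, m1): payoffs 5, 0 → best response P.
Player II against (U, m2): payoffs 5, 0 → best response P.
Player II against (U, m3): payoffs 9, 6 → best response P.
Player II against (D, m1): payoffs 5, 1 → best response P.
Player II against (D, m2): payoffs 7, 8 → best response Q.
Player II against (D, m3): payoffs 9, 6 → best response P.
Player III against (U, P): payoffs 5, 0, 1 → best response m1.
Player III against (U, Q): payoffs 8, 0, 2 → best response m1.
Player III against (D, P): payoffs 4, 5, 1 → best response m2.
Player III against (D, Q): payoffs 2, 0, 4 → best response m3.
No profile is a mutual best response for all players.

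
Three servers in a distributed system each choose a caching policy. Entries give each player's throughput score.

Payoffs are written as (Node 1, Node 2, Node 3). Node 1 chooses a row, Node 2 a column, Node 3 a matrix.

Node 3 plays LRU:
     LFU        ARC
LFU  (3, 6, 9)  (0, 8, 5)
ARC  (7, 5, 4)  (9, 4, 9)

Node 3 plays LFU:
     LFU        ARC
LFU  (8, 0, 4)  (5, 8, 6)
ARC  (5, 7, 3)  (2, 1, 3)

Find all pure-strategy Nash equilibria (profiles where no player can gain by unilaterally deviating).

(LFU, ARC, LFU); (ARC, LFU, LRU)

For each player, find the best response to each opponent profile; mutual best responses are the pure NE.
Node 1 against (LFU, LRU): payoffs 3, 7 → best response ARC.
Node 1 against (LFU, LFU): payoffs 8, 5 → best response LFU.
Node 1 against (ARC, LRU): payoffs 0, 9 → best response ARC.
Node 1 against (ARC, LFU): payoffs 5, 2 → best response LFU.
Node 2 against (LFU, LRU): payoffs 6, 8 → best response ARC.
Node 2 against (LFU, LFU): payoffs 0, 8 → best response ARC.
Node 2 against (ARC, LRU): payoffs 5, 4 → best response LFU.
Node 2 against (ARC, LFU): payoffs 7, 1 → best response LFU.
Node 3 against (LFU, LFU): payoffs 9, 4 → best response LRU.
Node 3 against (LFU, ARC): payoffs 5, 6 → best response LFU.
Node 3 against (ARC, LFU): payoffs 4, 3 → best response LRU.
Node 3 against (ARC, ARC): payoffs 9, 3 → best response LRU.
Mutual best responses: (LFU, ARC, LFU); (ARC, LFU, LRU).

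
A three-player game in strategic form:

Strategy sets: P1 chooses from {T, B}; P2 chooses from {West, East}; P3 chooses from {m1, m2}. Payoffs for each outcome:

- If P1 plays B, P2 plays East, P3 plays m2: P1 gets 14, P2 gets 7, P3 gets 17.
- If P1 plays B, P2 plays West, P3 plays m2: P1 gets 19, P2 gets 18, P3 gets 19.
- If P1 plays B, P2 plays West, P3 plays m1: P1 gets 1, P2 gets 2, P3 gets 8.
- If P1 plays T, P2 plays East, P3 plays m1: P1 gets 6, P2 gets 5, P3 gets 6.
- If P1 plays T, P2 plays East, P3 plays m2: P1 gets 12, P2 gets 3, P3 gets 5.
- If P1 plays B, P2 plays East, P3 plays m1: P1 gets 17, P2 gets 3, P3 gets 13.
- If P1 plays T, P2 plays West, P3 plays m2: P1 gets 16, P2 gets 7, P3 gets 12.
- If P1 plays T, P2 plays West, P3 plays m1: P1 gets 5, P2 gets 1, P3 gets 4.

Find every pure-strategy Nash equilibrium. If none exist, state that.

For each player, find the best response to each opponent profile; mutual best responses are the pure NE.
P1 against (West, m1): payoffs 5, 1 → best response T.
P1 against (West, m2): payoffs 16, 19 → best response B.
P1 against (East, m1): payoffs 6, 17 → best response B.
P1 against (East, m2): payoffs 12, 14 → best response B.
P2 against (T, m1): payoffs 1, 5 → best response East.
P2 against (T, m2): payoffs 7, 3 → best response West.
P2 against (B, m1): payoffs 2, 3 → best response East.
P2 against (B, m2): payoffs 18, 7 → best response West.
P3 against (T, West): payoffs 4, 12 → best response m2.
P3 against (T, East): payoffs 6, 5 → best response m1.
P3 against (B, West): payoffs 8, 19 → best response m2.
P3 against (B, East): payoffs 13, 17 → best response m2.
Mutual best responses: (B, West, m2).

(B, West, m2)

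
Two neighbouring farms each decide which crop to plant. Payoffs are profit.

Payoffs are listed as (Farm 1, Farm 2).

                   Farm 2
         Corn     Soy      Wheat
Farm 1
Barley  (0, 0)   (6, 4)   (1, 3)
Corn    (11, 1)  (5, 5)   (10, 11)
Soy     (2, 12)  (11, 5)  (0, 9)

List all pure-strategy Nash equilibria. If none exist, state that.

The unique pure-strategy Nash equilibrium is (Corn, Wheat).

(Barley, Corn): Farm 1 can switch to Corn (0 → 11). Not NE.
(Barley, Soy): Farm 1 can switch to Soy (6 → 11). Not NE.
(Barley, Wheat): Farm 1 can switch to Corn (1 → 10). Not NE.
(Corn, Corn): Farm 2 can switch to Soy (1 → 5). Not NE.
(Corn, Soy): Farm 1 can switch to Barley (5 → 6). Not NE.
(Corn, Wheat): Farm 1 gets 10, best alternative 1; Farm 2 gets 11, best alternative 5. No profitable deviation — NE.
(Soy, Corn): Farm 1 can switch to Corn (2 → 11). Not NE.
(Soy, Soy): Farm 2 can switch to Corn (5 → 12). Not NE.
(Soy, Wheat): Farm 1 can switch to Barley (0 → 1). Not NE.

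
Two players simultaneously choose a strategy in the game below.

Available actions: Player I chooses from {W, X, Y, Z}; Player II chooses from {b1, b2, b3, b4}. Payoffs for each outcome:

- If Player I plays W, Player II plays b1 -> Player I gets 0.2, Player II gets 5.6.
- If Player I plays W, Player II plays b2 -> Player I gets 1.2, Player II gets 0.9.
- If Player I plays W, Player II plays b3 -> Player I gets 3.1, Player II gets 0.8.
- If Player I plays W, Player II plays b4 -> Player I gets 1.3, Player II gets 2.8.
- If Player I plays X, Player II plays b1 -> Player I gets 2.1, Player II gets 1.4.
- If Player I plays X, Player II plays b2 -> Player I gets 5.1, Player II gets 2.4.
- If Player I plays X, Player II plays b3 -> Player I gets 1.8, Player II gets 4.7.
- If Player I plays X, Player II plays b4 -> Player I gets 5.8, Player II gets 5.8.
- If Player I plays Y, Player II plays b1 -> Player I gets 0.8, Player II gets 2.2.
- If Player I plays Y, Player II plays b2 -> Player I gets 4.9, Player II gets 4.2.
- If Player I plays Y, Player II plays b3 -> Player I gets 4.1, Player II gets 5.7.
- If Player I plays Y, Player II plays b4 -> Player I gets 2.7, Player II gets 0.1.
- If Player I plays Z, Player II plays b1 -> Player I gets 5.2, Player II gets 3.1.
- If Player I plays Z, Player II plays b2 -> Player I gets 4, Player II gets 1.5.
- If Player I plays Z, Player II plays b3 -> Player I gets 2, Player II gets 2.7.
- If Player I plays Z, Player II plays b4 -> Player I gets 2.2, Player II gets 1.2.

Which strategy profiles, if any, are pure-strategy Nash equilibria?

(W, b1): Player I can switch to X (0.2 → 2.1). Not NE.
(W, b2): Player I can switch to X (1.2 → 5.1). Not NE.
(W, b3): Player I can switch to Y (3.1 → 4.1). Not NE.
(W, b4): Player I can switch to X (1.3 → 5.8). Not NE.
(X, b1): Player I can switch to Z (2.1 → 5.2). Not NE.
(X, b2): Player II can switch to b3 (2.4 → 4.7). Not NE.
(X, b3): Player I can switch to W (1.8 → 3.1). Not NE.
(X, b4): Player I gets 5.8, best alternative 2.7; Player II gets 5.8, best alternative 4.7. No profitable deviation — NE.
(Y, b1): Player I can switch to X (0.8 → 2.1). Not NE.
(Y, b3): Player I gets 4.1, best alternative 3.1; Player II gets 5.7, best alternative 4.2. No profitable deviation — NE.
(Z, b1): Player I gets 5.2, best alternative 2.1; Player II gets 3.1, best alternative 2.7. No profitable deviation — NE.
(The remaining 5 profiles each have a profitable deviation by the same check.)

(X, b4), (Y, b3), (Z, b1)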